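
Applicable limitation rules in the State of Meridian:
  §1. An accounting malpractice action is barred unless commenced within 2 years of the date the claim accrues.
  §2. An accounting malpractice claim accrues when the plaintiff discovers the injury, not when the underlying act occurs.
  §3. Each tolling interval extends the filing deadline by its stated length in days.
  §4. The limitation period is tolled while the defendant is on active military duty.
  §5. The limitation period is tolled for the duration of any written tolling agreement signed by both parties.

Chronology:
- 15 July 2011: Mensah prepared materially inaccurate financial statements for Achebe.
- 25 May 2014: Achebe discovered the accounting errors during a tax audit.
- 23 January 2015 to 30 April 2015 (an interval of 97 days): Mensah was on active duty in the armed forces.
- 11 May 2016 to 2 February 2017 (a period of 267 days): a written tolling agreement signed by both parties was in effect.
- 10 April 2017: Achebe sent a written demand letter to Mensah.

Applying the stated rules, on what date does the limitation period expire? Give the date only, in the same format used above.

24 May 2017

Accrual is tied to discovery, so the period began on 25 May 2014 rather than on 15 July 2011 when the act occurred.
2 years from 25 May 2014 is 25 May 2016.
Because the defendant's active military service ran from 23 January 2015 to 30 April 2015, the deadline is extended by 97 days to 30 August 2016.
Because the written tolling agreement ran from 11 May 2016 to 2 February 2017, the deadline is extended by 267 days to 24 May 2017.
Nothing else in the chronology tolls or restarts the period.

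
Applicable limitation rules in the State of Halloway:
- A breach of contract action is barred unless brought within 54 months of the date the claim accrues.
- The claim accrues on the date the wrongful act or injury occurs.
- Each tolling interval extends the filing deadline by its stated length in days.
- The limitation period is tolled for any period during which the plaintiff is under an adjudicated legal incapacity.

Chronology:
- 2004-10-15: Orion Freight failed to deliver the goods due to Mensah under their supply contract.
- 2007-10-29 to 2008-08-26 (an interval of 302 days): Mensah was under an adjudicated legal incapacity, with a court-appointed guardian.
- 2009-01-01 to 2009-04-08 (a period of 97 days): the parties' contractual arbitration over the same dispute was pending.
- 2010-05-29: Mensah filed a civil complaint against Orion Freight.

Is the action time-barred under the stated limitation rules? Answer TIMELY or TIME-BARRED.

The claim accrued on 2004-10-15, when the wrongful act occurred.
Adding the 54 months base period to 2004-10-15 gives a deadline of 2009-04-15, before any tolling.
Because the plaintiff's legal incapacity ran from 2007-10-29 to 2008-08-26, the deadline is extended by 302 days to 2010-02-11.
Although a pending arbitration ran from 2009-01-01 to 2009-04-08, the stated rules do not make that a tolling event, so it is disregarded.
Filing on 2010-05-29 missed the 2010-02-11 deadline — the action is time-barred.

TIME-BARRED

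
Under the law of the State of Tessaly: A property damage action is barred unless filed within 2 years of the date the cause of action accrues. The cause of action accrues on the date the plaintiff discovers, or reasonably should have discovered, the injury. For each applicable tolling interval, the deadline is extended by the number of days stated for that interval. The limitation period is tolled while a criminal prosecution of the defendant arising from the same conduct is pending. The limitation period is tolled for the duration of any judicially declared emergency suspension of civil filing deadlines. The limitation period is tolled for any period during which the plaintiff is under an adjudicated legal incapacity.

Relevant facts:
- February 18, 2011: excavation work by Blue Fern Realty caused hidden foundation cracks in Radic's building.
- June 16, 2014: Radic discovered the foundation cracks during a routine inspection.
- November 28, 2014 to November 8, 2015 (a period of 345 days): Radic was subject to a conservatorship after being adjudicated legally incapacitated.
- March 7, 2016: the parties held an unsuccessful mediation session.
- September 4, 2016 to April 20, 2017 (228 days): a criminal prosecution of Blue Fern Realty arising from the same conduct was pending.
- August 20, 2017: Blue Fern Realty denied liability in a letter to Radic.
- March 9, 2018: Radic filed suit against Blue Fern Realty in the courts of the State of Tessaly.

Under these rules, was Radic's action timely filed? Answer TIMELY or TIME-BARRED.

Accrual is tied to discovery, so the period began on June 16, 2014 rather than on February 18, 2011 when the act occurred.
2 years from June 16, 2014 is June 16, 2016.
The period was tolled for 345 days by the plaintiff's legal incapacity (November 28, 2014 to November 8, 2015), pushing the deadline to May 27, 2017.
Because the pending criminal prosecution ran from September 4, 2016 to April 20, 2017, the deadline is extended by 228 days to January 10, 2018.
Nothing else in the chronology tolls or restarts the period.
The March 9, 2018 filing falls after the January 10, 2018 deadline; the claim is time-barred.

TIME-BARRED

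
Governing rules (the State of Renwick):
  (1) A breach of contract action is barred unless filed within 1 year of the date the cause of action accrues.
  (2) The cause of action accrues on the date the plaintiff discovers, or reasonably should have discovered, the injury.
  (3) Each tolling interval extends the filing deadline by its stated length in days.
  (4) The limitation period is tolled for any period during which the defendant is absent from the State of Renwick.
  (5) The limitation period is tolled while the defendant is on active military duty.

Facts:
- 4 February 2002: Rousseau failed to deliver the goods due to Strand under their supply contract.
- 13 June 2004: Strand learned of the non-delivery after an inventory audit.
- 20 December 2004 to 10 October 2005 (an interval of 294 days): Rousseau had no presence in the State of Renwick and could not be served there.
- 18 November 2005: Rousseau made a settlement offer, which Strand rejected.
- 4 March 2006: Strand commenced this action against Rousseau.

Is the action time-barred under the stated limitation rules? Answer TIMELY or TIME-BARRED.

TIMELY

Accrual is tied to discovery, so the period began on 13 June 2004 rather than on 4 February 2002 when the act occurred.
1 year from 13 June 2004 is 13 June 2005.
The defendant's absence from the jurisdiction from 20 December 2004 to 10 October 2005 tolled the period for 294 days, extending the deadline to 3 April 2006.
Nothing else in the chronology tolls or restarts the period.
Filing on 4 March 2006 beat the 3 April 2006 deadline — the action is timely.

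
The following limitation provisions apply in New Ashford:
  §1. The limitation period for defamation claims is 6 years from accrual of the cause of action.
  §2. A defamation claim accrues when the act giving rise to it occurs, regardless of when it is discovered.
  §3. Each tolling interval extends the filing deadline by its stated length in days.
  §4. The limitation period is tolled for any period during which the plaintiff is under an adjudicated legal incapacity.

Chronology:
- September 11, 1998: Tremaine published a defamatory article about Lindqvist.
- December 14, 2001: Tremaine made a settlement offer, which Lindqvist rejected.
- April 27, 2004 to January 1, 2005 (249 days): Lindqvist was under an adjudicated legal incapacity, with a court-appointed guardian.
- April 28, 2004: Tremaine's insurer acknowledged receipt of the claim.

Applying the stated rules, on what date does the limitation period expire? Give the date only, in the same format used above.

May 18, 2005

The limitation period began to run on September 11, 1998.
Adding the 6 years base period to September 11, 1998 gives a deadline of September 11, 2004, before any tolling.
The period was tolled for 249 days by the plaintiff's legal incapacity (April 27, 2004 to January 1, 2005), pushing the deadline to May 18, 2005.
Nothing else in the chronology tolls or restarts the period.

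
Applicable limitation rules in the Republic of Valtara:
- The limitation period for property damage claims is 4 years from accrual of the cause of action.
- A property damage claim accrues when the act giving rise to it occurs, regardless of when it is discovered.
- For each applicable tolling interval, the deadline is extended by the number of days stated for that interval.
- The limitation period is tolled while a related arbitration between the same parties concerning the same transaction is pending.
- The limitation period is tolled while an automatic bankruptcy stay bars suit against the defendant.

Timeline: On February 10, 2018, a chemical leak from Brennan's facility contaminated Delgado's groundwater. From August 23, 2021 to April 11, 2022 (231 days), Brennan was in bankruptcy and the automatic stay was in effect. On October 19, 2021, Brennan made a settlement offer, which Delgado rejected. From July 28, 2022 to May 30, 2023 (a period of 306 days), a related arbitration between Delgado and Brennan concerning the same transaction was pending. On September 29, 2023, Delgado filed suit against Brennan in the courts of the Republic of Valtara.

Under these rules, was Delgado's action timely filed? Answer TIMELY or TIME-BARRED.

The limitation period began to run on February 10, 2018.
Adding the 4 years base period to February 10, 2018 gives a deadline of February 10, 2022, before any tolling.
The automatic bankruptcy stay from August 23, 2021 to April 11, 2022 tolled the period for 231 days, extending the deadline to September 29, 2022.
Because the pending related arbitration ran from July 28, 2022 to May 30, 2023, the deadline is extended by 306 days to August 1, 2023.
Nothing else in the chronology tolls or restarts the period.
The September 29, 2023 filing falls after the August 1, 2023 deadline; the claim is time-barred.

TIME-BARRED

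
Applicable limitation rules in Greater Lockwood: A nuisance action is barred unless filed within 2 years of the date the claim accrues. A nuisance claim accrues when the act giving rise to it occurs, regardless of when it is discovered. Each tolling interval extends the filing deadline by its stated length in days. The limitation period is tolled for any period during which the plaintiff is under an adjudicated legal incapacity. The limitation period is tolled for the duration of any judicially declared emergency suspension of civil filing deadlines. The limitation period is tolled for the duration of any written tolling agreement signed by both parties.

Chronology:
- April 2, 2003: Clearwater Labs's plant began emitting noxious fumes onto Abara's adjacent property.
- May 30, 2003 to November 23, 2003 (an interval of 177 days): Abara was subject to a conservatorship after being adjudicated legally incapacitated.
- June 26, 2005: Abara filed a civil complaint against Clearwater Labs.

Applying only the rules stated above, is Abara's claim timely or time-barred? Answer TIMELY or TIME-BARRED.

The limitation period began to run on April 2, 2003.
Adding the 2 years base period to April 2, 2003 gives a deadline of April 2, 2005, before any tolling.
The period was tolled for 177 days by the plaintiff's legal incapacity (May 30, 2003 to November 23, 2003), pushing the deadline to September 26, 2005.
Filing on June 26, 2005 beat the September 26, 2005 deadline — the action is timely.

TIMELY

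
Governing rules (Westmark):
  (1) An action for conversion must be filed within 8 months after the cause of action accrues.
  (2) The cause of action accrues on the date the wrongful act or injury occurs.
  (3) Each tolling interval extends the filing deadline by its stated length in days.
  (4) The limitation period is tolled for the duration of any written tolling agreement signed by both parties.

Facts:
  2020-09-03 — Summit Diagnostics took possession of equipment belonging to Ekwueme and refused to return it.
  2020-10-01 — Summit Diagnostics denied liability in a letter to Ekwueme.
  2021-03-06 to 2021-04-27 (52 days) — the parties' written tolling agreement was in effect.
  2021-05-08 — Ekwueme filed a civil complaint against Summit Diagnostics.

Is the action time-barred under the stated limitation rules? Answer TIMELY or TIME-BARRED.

TIMELY

The cause of action accrued on 2020-09-03, the date of the act.
The untolled deadline — 8 months after 2020-09-03 — is 2021-05-03.
Because the written tolling agreement ran from 2021-03-06 to 2021-04-27, the deadline is extended by 52 days to 2021-06-24.
The other events in the timeline have no effect on the limitation period under the stated rules.
The 2021-05-08 filing precedes the 2021-06-24 deadline; the claim is timely.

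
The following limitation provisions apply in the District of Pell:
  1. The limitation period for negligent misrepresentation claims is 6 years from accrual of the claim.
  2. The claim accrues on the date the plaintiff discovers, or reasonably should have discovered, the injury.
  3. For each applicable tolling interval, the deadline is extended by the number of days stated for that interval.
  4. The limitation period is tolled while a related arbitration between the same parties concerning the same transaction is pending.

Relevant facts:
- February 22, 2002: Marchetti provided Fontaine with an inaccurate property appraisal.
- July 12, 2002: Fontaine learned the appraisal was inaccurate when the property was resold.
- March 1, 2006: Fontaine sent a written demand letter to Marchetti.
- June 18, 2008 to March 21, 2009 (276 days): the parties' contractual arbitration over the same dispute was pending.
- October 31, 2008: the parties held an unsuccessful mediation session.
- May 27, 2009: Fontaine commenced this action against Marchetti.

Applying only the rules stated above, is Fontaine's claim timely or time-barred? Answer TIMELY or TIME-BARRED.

Under the discovery rule, the claim accrued on July 12, 2002, when Fontaine discovered the injury — not on the February 22, 2002 date of the underlying act.
The untolled deadline — 6 years after July 12, 2002 — is July 12, 2008.
The period was tolled for 276 days by the pending related arbitration (June 18, 2008 to March 21, 2009), pushing the deadline to April 14, 2009.
None of the other events listed affects the running of the period under the stated rules.
Fontaine filed on May 27, 2009, after the April 14, 2009 deadline, so the action is time-barred.

TIME-BARRED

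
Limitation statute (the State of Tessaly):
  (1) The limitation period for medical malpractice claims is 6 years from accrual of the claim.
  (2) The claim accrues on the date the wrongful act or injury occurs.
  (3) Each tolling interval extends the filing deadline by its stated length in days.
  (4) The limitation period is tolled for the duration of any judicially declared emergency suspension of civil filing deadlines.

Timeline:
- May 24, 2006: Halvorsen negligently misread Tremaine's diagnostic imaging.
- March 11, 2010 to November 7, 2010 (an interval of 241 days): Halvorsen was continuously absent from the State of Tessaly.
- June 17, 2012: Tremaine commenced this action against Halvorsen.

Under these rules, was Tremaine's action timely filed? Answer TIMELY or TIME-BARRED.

The claim accrued on May 24, 2006, the date of the act.
Adding the 6 years base period to May 24, 2006 gives a deadline of May 24, 2012, before any tolling.
No stated provision tolls the period for the defendant's absence, so the interval from March 11, 2010 to November 7, 2010 has no effect on the deadline.
The June 17, 2012 filing falls after the May 24, 2012 deadline; the claim is time-barred.

TIME-BARRED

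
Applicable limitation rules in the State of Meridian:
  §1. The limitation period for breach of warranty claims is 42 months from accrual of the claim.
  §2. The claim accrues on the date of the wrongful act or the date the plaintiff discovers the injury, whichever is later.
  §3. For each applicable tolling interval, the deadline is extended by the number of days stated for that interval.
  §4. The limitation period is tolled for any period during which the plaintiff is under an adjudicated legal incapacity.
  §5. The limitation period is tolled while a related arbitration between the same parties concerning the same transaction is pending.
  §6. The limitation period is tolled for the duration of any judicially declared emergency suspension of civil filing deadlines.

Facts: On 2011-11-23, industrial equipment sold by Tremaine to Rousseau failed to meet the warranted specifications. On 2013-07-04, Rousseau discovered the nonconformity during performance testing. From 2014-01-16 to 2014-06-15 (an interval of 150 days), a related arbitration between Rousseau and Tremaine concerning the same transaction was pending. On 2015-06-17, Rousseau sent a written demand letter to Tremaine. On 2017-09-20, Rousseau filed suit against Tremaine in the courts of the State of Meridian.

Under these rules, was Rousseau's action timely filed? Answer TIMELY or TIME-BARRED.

Because discovery on 2013-07-04 post-dates the 2011-11-23 act, accrual under the later-of rule falls on 2013-07-04.
The untolled deadline — 42 months after 2013-07-04 — is 2017-01-04.
Because the pending related arbitration ran from 2014-01-16 to 2014-06-15, the deadline is extended by 150 days to 2017-06-03.
The other events in the timeline have no effect on the limitation period under the stated rules.
Filing on 2017-09-20 missed the 2017-06-03 deadline — the action is time-barred.

TIME-BARRED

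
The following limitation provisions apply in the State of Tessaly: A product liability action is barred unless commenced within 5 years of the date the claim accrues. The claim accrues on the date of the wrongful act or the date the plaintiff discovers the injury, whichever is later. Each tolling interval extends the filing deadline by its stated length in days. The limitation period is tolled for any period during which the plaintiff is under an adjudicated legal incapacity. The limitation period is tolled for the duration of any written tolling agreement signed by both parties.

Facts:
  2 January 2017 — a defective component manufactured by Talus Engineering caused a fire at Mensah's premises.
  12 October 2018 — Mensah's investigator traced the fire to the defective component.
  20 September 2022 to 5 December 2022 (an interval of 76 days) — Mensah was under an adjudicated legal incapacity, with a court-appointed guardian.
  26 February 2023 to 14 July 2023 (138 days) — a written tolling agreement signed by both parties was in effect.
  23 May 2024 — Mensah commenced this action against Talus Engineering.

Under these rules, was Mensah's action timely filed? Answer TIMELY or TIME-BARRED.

TIME-BARRED

Taking the later of the act (2 January 2017) and discovery (12 October 2018), the claim accrued on 12 October 2018.
5 years from 12 October 2018 is 12 October 2023.
The plaintiff's legal incapacity from 20 September 2022 to 5 December 2022 tolled the period for 76 days, extending the deadline to 27 December 2023.
Because the written tolling agreement ran from 26 February 2023 to 14 July 2023, the deadline is extended by 138 days to 13 May 2024.
Mensah filed on 23 May 2024, after the 13 May 2024 deadline, so the action is time-barred.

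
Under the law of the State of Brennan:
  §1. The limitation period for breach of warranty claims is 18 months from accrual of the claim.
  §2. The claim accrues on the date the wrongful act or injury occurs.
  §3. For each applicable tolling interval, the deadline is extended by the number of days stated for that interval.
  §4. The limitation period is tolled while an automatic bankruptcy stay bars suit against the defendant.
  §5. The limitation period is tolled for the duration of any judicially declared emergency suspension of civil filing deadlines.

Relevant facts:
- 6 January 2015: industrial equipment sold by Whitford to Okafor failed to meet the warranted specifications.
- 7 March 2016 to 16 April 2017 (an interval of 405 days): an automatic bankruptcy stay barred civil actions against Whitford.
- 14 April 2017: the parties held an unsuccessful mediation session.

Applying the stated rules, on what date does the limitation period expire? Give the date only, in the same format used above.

The claim accrued on 6 January 2015, when the wrongful act occurred.
18 months from 6 January 2015 is 6 July 2016.
The automatic bankruptcy stay from 7 March 2016 to 16 April 2017 tolled the period for 405 days, extending the deadline to 15 August 2017.
Nothing else in the chronology tolls or restarts the period.

15 August 2017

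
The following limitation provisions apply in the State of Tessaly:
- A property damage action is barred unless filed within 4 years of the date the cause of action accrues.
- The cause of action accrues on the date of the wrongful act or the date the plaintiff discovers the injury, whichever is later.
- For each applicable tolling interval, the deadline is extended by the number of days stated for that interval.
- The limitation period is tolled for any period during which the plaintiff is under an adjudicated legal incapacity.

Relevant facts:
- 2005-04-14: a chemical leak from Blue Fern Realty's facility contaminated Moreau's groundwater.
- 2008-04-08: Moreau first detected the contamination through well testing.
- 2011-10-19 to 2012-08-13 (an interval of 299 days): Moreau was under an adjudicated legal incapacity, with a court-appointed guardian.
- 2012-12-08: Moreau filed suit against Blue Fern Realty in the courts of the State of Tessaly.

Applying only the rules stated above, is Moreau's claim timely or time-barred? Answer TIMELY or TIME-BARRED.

Because discovery on 2008-04-08 post-dates the 2005-04-14 act, accrual under the later-of rule falls on 2008-04-08.
4 years from 2008-04-08 is 2012-04-08.
The period was tolled for 299 days by the plaintiff's legal incapacity (2011-10-19 to 2012-08-13), pushing the deadline to 2013-02-01.
Moreau filed on 2012-12-08, before the 2013-02-01 deadline, so the action is timely.

TIMELY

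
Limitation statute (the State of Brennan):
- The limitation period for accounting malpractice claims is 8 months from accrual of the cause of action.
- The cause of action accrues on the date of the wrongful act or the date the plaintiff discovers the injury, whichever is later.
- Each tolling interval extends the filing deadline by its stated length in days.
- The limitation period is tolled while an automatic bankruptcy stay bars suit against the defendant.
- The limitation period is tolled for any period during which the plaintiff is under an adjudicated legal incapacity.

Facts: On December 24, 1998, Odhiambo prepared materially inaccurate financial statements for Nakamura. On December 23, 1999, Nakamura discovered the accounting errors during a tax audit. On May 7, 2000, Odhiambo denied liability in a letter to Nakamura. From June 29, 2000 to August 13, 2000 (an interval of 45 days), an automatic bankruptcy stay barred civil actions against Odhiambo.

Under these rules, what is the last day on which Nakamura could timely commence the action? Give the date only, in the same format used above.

Taking the later of the act (December 24, 1998) and discovery (December 23, 1999), the claim accrued on December 23, 1999.
Adding the 8 months base period to December 23, 1999 gives a deadline of August 23, 2000, before any tolling.
The period was tolled for 45 days by the automatic bankruptcy stay (June 29, 2000 to August 13, 2000), pushing the deadline to October 7, 2000.
The other events in the timeline have no effect on the limitation period under the stated rules.

October 7, 2000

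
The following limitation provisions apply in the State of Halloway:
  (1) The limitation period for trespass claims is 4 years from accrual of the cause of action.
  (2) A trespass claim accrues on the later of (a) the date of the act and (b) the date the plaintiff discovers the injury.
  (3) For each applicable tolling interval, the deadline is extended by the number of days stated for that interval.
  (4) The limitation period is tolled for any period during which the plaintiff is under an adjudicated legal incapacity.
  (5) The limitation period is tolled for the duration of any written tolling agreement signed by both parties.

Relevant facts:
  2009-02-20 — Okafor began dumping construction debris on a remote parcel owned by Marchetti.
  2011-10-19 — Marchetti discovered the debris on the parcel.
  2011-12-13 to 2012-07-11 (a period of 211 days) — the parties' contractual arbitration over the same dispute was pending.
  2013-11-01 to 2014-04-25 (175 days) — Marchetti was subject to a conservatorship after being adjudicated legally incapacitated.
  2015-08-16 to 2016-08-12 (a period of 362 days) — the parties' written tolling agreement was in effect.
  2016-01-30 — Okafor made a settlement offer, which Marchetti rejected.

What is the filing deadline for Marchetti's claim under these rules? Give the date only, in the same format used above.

The claim accrued on 2011-10-19 — the later of the 2009-02-20 act and the 2011-10-19 discovery.
Adding the 4 years base period to 2011-10-19 gives a deadline of 2015-10-19, before any tolling.
The period was tolled for 175 days by the plaintiff's legal incapacity (2013-11-01 to 2014-04-25), pushing the deadline to 2016-04-11.
Because the written tolling agreement ran from 2015-08-16 to 2016-08-12, the deadline is extended by 362 days to 2017-04-08.
Although a pending arbitration ran from 2011-12-13 to 2012-07-11, the stated rules do not make that a tolling event, so it is disregarded.
The other events in the timeline have no effect on the limitation period under the stated rules.

2017-04-08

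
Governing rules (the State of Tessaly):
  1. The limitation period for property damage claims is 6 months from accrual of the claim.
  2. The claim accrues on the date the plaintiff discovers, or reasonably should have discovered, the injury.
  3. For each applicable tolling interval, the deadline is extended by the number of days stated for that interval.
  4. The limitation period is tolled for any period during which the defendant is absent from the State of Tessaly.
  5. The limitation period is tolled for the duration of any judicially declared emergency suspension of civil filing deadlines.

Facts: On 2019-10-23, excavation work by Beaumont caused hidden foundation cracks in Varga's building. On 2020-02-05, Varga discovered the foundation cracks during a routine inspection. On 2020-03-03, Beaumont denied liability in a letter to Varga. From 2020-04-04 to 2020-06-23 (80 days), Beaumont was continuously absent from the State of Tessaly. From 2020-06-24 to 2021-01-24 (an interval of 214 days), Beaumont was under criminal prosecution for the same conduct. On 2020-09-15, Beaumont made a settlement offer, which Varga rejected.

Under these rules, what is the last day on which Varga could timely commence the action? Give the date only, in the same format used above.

2020-10-24

Accrual is tied to discovery, so the period began on 2020-02-05 rather than on 2019-10-23 when the act occurred.
Adding the 6 months base period to 2020-02-05 gives a deadline of 2020-08-05, before any tolling.
The defendant's absence from the jurisdiction from 2020-04-04 to 2020-06-23 tolled the period for 80 days, extending the deadline to 2020-10-24.
Although a criminal prosecution ran from 2020-06-24 to 2021-01-24, the stated rules do not make that a tolling event, so it is disregarded.
Nothing else in the chronology tolls or restarts the period.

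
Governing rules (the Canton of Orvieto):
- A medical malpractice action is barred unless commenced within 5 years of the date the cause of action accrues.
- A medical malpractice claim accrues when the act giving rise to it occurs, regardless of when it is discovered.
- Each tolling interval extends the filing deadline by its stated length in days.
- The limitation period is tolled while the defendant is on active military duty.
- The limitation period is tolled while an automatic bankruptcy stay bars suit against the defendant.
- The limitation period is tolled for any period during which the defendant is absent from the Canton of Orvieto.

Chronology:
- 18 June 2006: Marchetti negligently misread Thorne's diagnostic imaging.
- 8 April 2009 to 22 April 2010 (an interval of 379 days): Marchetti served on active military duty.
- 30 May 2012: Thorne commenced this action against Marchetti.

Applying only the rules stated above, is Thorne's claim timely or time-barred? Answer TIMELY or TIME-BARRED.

The limitation period began to run on 18 June 2006.
5 years from 18 June 2006 is 18 June 2011.
Because the defendant's active military service ran from 8 April 2009 to 22 April 2010, the deadline is extended by 379 days to 1 July 2012.
Thorne filed on 30 May 2012, before the 1 July 2012 deadline, so the action is timely.

TIMELY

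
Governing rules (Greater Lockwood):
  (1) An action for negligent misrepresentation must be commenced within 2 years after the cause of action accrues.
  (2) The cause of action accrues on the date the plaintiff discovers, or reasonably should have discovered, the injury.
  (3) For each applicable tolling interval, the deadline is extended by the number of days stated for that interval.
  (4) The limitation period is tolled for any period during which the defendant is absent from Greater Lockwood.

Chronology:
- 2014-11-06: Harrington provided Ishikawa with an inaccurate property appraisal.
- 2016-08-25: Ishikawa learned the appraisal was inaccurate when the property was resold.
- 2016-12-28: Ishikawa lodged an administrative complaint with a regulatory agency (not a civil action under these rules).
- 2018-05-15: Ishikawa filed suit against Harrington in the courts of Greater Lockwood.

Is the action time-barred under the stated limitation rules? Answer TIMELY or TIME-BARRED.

TIMELY

The claim did not accrue until Ishikawa discovered the injury on 2016-08-25; the 2014-11-06 act date does not start the clock under the stated rule.
2 years from 2016-08-25 is 2018-08-25.
The other events in the timeline have no effect on the limitation period under the stated rules.
The 2018-05-15 filing precedes the 2018-08-25 deadline; the claim is timely.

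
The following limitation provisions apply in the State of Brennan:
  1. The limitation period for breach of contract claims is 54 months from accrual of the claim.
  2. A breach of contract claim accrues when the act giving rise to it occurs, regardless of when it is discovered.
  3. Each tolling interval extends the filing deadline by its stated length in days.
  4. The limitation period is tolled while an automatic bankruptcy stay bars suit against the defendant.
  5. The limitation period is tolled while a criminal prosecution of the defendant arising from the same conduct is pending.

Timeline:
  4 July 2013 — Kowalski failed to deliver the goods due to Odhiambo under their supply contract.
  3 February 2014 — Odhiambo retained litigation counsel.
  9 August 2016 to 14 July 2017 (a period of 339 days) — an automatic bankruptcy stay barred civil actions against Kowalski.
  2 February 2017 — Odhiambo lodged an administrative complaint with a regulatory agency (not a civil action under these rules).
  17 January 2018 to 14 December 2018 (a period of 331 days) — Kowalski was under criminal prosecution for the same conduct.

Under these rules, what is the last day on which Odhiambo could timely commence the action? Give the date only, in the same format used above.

5 November 2019

The limitation period began to run on 4 July 2013.
54 months from 4 July 2013 is 4 January 2018.
The automatic bankruptcy stay from 9 August 2016 to 14 July 2017 tolled the period for 339 days, extending the deadline to 9 December 2018.
The period was tolled for 331 days by the pending criminal prosecution (17 January 2018 to 14 December 2018), pushing the deadline to 5 November 2019.
None of the other events listed affects the running of the period under the stated rules.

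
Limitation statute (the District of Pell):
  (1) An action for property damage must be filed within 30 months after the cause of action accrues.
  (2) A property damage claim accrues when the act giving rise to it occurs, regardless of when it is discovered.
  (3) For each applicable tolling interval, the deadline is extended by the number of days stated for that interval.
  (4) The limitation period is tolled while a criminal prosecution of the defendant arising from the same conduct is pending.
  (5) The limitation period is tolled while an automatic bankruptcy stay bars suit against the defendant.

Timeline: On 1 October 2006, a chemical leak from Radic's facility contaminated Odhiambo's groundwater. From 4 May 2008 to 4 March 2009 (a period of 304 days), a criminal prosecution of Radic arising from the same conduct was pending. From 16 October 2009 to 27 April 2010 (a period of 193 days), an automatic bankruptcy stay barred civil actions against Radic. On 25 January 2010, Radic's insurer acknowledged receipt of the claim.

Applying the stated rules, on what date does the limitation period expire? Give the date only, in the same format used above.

11 August 2010

The cause of action accrued on 1 October 2006, the date of the act.
30 months from 1 October 2006 is 1 April 2009.
The period was tolled for 304 days by the pending criminal prosecution (4 May 2008 to 4 March 2009), pushing the deadline to 30 January 2010.
Because the automatic bankruptcy stay ran from 16 October 2009 to 27 April 2010, the deadline is extended by 193 days to 11 August 2010.
None of the other events listed affects the running of the period under the stated rules.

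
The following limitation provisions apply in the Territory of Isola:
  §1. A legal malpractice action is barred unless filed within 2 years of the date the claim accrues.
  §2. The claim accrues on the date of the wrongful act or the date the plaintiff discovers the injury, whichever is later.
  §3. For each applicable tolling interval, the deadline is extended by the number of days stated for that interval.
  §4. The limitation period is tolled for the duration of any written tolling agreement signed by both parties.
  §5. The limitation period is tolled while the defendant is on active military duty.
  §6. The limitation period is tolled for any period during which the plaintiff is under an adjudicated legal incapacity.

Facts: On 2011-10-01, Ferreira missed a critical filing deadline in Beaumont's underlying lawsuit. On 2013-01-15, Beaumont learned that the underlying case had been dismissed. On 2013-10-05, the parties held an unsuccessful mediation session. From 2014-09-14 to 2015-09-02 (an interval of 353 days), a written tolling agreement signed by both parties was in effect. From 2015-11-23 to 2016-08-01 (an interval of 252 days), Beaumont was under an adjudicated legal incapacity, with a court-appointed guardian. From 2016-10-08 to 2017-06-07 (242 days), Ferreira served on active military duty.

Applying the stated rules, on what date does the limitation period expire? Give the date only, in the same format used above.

The claim accrued on 2013-01-15 — the later of the 2011-10-01 act and the 2013-01-15 discovery.
The untolled deadline — 2 years after 2013-01-15 — is 2015-01-15.
Because the written tolling agreement ran from 2014-09-14 to 2015-09-02, the deadline is extended by 353 days to 2016-01-03.
Because the plaintiff's legal incapacity ran from 2015-11-23 to 2016-08-01, the deadline is extended by 252 days to 2016-09-11.
By the time the defendant's active military service began on 2016-10-08, the limitation period had already expired on 2016-09-11; that interval cannot revive it.
Nothing else in the chronology tolls or restarts the period.

2016-09-11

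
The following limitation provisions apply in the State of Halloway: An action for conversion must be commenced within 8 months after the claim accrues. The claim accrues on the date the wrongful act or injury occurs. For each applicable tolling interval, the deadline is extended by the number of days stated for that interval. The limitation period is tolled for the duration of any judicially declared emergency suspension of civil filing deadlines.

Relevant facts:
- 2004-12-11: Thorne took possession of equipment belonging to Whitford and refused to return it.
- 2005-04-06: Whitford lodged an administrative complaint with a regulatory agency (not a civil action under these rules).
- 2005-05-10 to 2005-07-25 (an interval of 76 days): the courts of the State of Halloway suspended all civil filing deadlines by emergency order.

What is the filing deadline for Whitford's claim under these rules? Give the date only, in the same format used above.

The claim accrued on 2004-12-11, the date of the act.
8 months from 2004-12-11 is 2005-08-11.
The period was tolled for 76 days by the emergency suspension of filing deadlines (2005-05-10 to 2005-07-25), pushing the deadline to 2005-10-26.
None of the other events listed affects the running of the period under the stated rules.

2005-10-26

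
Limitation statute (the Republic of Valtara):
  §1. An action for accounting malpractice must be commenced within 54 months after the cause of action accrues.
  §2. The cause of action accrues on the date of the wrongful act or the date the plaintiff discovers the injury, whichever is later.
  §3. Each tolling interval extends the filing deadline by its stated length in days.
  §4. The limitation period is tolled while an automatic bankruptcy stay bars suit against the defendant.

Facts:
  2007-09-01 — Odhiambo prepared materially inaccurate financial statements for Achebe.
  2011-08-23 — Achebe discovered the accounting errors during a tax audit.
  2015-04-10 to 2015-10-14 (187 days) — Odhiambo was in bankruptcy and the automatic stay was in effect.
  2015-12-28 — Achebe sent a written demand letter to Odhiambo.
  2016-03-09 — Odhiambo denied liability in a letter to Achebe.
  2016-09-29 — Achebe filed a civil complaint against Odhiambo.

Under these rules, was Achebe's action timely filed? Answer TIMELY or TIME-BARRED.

TIME-BARRED

Taking the later of the act (2007-09-01) and discovery (2011-08-23), the claim accrued on 2011-08-23.
The untolled deadline — 54 months after 2011-08-23 — is 2016-02-23.
The automatic bankruptcy stay from 2015-04-10 to 2015-10-14 tolled the period for 187 days, extending the deadline to 2016-08-28.
Nothing else in the chronology tolls or restarts the period.
Achebe filed on 2016-09-29, after the 2016-08-28 deadline, so the action is time-barred.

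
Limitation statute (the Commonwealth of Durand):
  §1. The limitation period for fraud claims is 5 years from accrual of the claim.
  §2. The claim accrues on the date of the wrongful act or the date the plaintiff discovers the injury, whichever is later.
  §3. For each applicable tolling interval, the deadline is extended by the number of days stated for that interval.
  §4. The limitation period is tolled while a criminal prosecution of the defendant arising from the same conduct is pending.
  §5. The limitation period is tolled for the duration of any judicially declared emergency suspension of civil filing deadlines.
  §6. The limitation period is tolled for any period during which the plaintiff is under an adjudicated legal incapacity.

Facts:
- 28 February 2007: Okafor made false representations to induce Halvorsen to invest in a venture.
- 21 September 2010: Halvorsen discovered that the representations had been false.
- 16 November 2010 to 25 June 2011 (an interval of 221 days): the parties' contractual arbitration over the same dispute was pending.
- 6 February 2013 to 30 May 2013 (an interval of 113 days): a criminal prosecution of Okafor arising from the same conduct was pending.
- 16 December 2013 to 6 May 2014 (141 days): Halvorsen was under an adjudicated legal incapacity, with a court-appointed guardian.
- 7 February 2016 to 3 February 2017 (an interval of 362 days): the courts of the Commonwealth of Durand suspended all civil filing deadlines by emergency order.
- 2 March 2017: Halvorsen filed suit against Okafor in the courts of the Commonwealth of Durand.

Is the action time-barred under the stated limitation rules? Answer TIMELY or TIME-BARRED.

TIMELY

Taking the later of the act (28 February 2007) and discovery (21 September 2010), the claim accrued on 21 September 2010.
5 years from 21 September 2010 is 21 September 2015.
The period was tolled for 113 days by the pending criminal prosecution (6 February 2013 to 30 May 2013), pushing the deadline to 12 January 2016.
The plaintiff's legal incapacity from 16 December 2013 to 6 May 2014 tolled the period for 141 days, extending the deadline to 1 June 2016.
The emergency suspension of filing deadlines from 7 February 2016 to 3 February 2017 tolled the period for 362 days, extending the deadline to 29 May 2017.
No stated provision tolls the period for a pending arbitration, so the interval from 16 November 2010 to 25 June 2011 has no effect on the deadline.
The 2 March 2017 filing precedes the 29 May 2017 deadline; the claim is timely.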